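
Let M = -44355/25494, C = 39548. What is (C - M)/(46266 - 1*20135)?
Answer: 336093689/222061238 ≈ 1.5135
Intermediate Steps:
M = -14785/8498 (M = -44355*1/25494 = -14785/8498 ≈ -1.7398)
(C - M)/(46266 - 1*20135) = (39548 - 1*(-14785/8498))/(46266 - 1*20135) = (39548 + 14785/8498)/(46266 - 20135) = (336093689/8498)/26131 = (336093689/8498)*(1/26131) = 336093689/222061238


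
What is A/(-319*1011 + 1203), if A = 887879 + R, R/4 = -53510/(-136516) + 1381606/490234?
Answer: -7427746291087765/2687916860869458 ≈ -2.7634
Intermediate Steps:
R = 107421873018/8365598093 (R = 4*(-53510/(-136516) + 1381606/490234) = 4*(-53510*(-1/136516) + 1381606*(1/490234)) = 4*(26755/68258 + 690803/245117) = 4*(53710936509/16731196186) = 107421873018/8365598093 ≈ 12.841)
A = 7427746291087765/8365598093 (A = 887879 + 107421873018/8365598093 = 7427746291087765/8365598093 ≈ 8.8789e+5)
A/(-319*1011 + 1203) = 7427746291087765/(8365598093*(-319*1011 + 1203)) = 7427746291087765/(8365598093*(-322509 + 1203)) = (7427746291087765/8365598093)/(-321306) = (7427746291087765/8365598093)*(-1/321306) = -7427746291087765/2687916860869458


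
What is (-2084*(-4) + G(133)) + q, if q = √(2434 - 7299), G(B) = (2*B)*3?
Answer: 9134 + I*√4865 ≈ 9134.0 + 69.75*I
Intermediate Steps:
G(B) = 6*B
q = I*√4865 (q = √(-4865) = I*√4865 ≈ 69.75*I)
(-2084*(-4) + G(133)) + q = (-2084*(-4) + 6*133) + I*√4865 = (8336 + 798) + I*√4865 = 9134 + I*√4865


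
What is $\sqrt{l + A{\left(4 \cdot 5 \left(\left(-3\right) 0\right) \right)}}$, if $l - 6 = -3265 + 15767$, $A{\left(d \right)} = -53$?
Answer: $\sqrt{12455} \approx 111.6$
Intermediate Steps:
$l = 12508$ ($l = 6 + \left(-3265 + 15767\right) = 6 + 12502 = 12508$)
$\sqrt{l + A{\left(4 \cdot 5 \left(\left(-3\right) 0\right) \right)}} = \sqrt{12508 - 53} = \sqrt{12455}$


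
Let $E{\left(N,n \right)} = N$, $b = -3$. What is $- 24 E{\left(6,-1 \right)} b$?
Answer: $432$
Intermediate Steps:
$- 24 E{\left(6,-1 \right)} b = \left(-24\right) 6 \left(-3\right) = \left(-144\right) \left(-3\right) = 432$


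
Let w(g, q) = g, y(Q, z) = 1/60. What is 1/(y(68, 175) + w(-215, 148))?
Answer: -60/12899 ≈ -0.0046515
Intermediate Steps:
y(Q, z) = 1/60
1/(y(68, 175) + w(-215, 148)) = 1/(1/60 - 215) = 1/(-12899/60) = -60/12899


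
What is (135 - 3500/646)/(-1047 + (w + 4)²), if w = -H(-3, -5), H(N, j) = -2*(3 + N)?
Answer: -41855/333013 ≈ -0.12569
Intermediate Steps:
H(N, j) = -6 - 2*N
w = 0 (w = -(-6 - 2*(-3)) = -(-6 + 6) = -1*0 = 0)
(135 - 3500/646)/(-1047 + (w + 4)²) = (135 - 3500/646)/(-1047 + (0 + 4)²) = (135 - 3500*1/646)/(-1047 + 4²) = (135 - 1750/323)/(-1047 + 16) = (41855/323)/(-1031) = (41855/323)*(-1/1031) = -41855/333013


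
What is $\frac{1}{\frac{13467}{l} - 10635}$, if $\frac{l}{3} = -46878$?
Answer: $- \frac{46878}{498552019} \approx -9.4028 \cdot 10^{-5}$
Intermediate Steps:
$l = -140634$ ($l = 3 \left(-46878\right) = -140634$)
$\frac{1}{\frac{13467}{l} - 10635} = \frac{1}{\frac{13467}{-140634} - 10635} = \frac{1}{13467 \left(- \frac{1}{140634}\right) - 10635} = \frac{1}{- \frac{4489}{46878} - 10635} = \frac{1}{- \frac{498552019}{46878}} = - \frac{46878}{498552019}$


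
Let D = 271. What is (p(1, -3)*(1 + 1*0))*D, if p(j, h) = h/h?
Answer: 271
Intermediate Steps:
p(j, h) = 1
(p(1, -3)*(1 + 1*0))*D = (1*(1 + 1*0))*271 = (1*(1 + 0))*271 = (1*1)*271 = 1*271 = 271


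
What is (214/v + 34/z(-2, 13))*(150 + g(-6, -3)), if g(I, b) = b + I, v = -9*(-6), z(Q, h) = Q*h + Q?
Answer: 48833/126 ≈ 387.56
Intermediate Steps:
z(Q, h) = Q + Q*h
v = 54
g(I, b) = I + b
(214/v + 34/z(-2, 13))*(150 + g(-6, -3)) = (214/54 + 34/((-2*(1 + 13))))*(150 + (-6 - 3)) = (214*(1/54) + 34/((-2*14)))*(150 - 9) = (107/27 + 34/(-28))*141 = (107/27 + 34*(-1/28))*141 = (107/27 - 17/14)*141 = (1039/378)*141 = 48833/126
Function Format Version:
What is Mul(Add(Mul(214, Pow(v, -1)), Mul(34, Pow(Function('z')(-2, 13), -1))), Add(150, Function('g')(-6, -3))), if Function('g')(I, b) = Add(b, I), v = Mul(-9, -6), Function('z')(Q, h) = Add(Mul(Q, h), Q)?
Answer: Rational(48833, 126) ≈ 387.56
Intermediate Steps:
Function('z')(Q, h) = Add(Q, Mul(Q, h))
v = 54
Function('g')(I, b) = Add(I, b)
Mul(Add(Mul(214, Pow(v, -1)), Mul(34, Pow(Function('z')(-2, 13), -1))), Add(150, Function('g')(-6, -3))) = Mul(Add(Mul(214, Pow(54, -1)), Mul(34, Pow(Mul(-2, Add(1, 13)), -1))), Add(150, Add(-6, -3))) = Mul(Add(Mul(214, Rational(1, 54)), Mul(34, Pow(Mul(-2, 14), -1))), Add(150, -9)) = Mul(Add(Rational(107, 27), Mul(34, Pow(-28, -1))), 141) = Mul(Add(Rational(107, 27), Mul(34, Rational(-1, 28))), 141) = Mul(Add(Rational(107, 27), Rational(-17, 14)), 141) = Mul(Rational(1039, 378), 141) = Rational(48833, 126)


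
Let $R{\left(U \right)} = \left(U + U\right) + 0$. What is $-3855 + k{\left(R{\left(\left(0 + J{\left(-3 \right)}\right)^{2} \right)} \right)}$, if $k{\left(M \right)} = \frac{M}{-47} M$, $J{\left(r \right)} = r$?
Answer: $- \frac{181509}{47} \approx -3861.9$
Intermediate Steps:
$R{\left(U \right)} = 2 U$ ($R{\left(U \right)} = 2 U + 0 = 2 U$)
$k{\left(M \right)} = - \frac{M^{2}}{47}$ ($k{\left(M \right)} = M \left(- \frac{1}{47}\right) M = - \frac{M}{47} M = - \frac{M^{2}}{47}$)
$-3855 + k{\left(R{\left(\left(0 + J{\left(-3 \right)}\right)^{2} \right)} \right)} = -3855 - \frac{\left(2 \left(0 - 3\right)^{2}\right)^{2}}{47} = -3855 - \frac{\left(2 \left(-3\right)^{2}\right)^{2}}{47} = -3855 - \frac{\left(2 \cdot 9\right)^{2}}{47} = -3855 - \frac{18^{2}}{47} = -3855 - \frac{324}{47} = - \frac{181509}{47}$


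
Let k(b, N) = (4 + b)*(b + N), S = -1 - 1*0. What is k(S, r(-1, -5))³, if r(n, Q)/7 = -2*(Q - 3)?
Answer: 36926037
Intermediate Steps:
r(n, Q) = 42 - 14*Q (r(n, Q) = 7*(-2*(Q - 3)) = 7*(-2*(-3 + Q)) = 7*(6 - 2*Q) = 42 - 14*Q)
S = -1 (S = -1 + 0 = -1)
k(b, N) = (4 + b)*(N + b)
k(S, r(-1, -5))³ = ((-1)² + 4*(42 - 14*(-5)) + 4*(-1) + (42 - 14*(-5))*(-1))³ = (1 + 4*(42 + 70) - 4 + (42 + 70)*(-1))³ = (1 + 4*112 - 4 + 112*(-1))³ = (1 + 448 - 4 - 112)³ = 333³ = 36926037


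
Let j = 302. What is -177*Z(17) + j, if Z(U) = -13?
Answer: 2603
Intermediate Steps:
-177*Z(17) + j = -177*(-13) + 302 = 2301 + 302 = 2603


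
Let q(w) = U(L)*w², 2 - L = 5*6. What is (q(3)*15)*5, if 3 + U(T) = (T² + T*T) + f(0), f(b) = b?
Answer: 1056375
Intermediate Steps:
L = -28 (L = 2 - 5*6 = 2 - 1*30 = 2 - 30 = -28)
U(T) = -3 + 2*T² (U(T) = -3 + ((T² + T*T) + 0) = -3 + ((T² + T²) + 0) = -3 + (2*T² + 0) = -3 + 2*T²)
q(w) = 1565*w² (q(w) = (-3 + 2*(-28)²)*w² = (-3 + 2*784)*w² = (-3 + 1568)*w² = 1565*w²)
(q(3)*15)*5 = ((1565*3²)*15)*5 = ((1565*9)*15)*5 = (14085*15)*5 = 211275*5 = 1056375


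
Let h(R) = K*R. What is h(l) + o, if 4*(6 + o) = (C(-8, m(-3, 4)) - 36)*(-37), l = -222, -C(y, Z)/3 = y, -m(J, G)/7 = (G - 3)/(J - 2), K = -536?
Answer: 119097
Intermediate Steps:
m(J, G) = -7*(-3 + G)/(-2 + J) (m(J, G) = -7*(G - 3)/(J - 2) = -7*(-3 + G)/(-2 + J))
C(y, Z) = -3*y
h(R) = -536*R
o = 105 (o = -6 + ((-3*(-8) - 36)*(-37))/4 = -6 + ((24 - 36)*(-37))/4 = -6 + (-12*(-37))/4 = -6 + (¼)*444 = -6 + 111 = 105)
h(l) + o = -536*(-222) + 105 = 118992 + 105 = 119097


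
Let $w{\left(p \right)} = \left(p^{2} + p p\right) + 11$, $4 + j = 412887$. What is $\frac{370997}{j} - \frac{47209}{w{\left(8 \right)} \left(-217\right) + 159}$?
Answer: $\frac{30623187535}{12388141532} \approx 2.472$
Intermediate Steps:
$j = 412883$ ($j = -4 + 412887 = 412883$)
$w{\left(p \right)} = 11 + 2 p^{2}$ ($w{\left(p \right)} = \left(p^{2} + p^{2}\right) + 11 = 2 p^{2} + 11 = 11 + 2 p^{2}$)
$\frac{370997}{j} - \frac{47209}{w{\left(8 \right)} \left(-217\right) + 159} = \frac{370997}{412883} - \frac{47209}{\left(11 + 2 \cdot 8^{2}\right) \left(-217\right) + 159} = 370997 \cdot \frac{1}{412883} - \frac{47209}{\left(11 + 2 \cdot 64\right) \left(-217\right) + 159} = \frac{370997}{412883} - \frac{47209}{\left(11 + 128\right) \left(-217\right) + 159} = \frac{370997}{412883} - \frac{47209}{139 \left(-217\right) + 159} = \frac{370997}{412883} - \frac{47209}{-30163 + 159} = \frac{370997}{412883} - \frac{47209}{-30004} = \frac{370997}{412883} - - \frac{47209}{30004} = \frac{370997}{412883} + \frac{47209}{30004} = \frac{30623187535}{12388141532}$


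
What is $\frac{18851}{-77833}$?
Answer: $- \frac{2693}{11119} \approx -0.2422$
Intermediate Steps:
$\frac{18851}{-77833} = 18851 \left(- \frac{1}{77833}\right) = - \frac{2693}{11119}$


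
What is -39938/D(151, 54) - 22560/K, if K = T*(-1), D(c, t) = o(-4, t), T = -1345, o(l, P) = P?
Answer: -5493485/7263 ≈ -756.37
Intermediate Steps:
D(c, t) = t
K = 1345 (K = -1345*(-1) = 1345)
-39938/D(151, 54) - 22560/K = -39938/54 - 22560/1345 = -39938*1/54 - 22560*1/1345 = -19969/27 - 4512/269 = -5493485/7263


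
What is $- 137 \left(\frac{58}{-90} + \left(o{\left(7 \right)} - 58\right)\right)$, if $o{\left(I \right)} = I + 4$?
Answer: $\frac{293728}{45} \approx 6527.3$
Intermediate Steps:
$o{\left(I \right)} = 4 + I$
$- 137 \left(\frac{58}{-90} + \left(o{\left(7 \right)} - 58\right)\right) = - 137 \left(\frac{58}{-90} + \left(\left(4 + 7\right) - 58\right)\right) = - 137 \left(58 \left(- \frac{1}{90}\right) + \left(11 - 58\right)\right) = - 137 \left(- \frac{29}{45} - 47\right) = \left(-137\right) \left(- \frac{2144}{45}\right) = \frac{293728}{45}$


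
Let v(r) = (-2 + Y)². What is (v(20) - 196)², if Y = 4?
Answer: 36864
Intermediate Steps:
v(r) = 4 (v(r) = (-2 + 4)² = 2² = 4)
(v(20) - 196)² = (4 - 196)² = (-192)² = 36864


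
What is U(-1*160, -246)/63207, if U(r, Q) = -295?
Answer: -295/63207 ≈ -0.0046672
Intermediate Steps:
U(-1*160, -246)/63207 = -295/63207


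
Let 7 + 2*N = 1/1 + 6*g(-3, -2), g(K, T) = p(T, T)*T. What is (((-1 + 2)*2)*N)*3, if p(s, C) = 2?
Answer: -90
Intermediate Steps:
g(K, T) = 2*T
N = -15 (N = -7/2 + (1/1 + 6*(2*(-2)))/2 = -7/2 + (1 + 6*(-4))/2 = -7/2 + (1 - 24)/2 = -7/2 + (½)*(-23) = -7/2 - 23/2 = -15)
(((-1 + 2)*2)*N)*3 = (((-1 + 2)*2)*(-15))*3 = ((1*2)*(-15))*3 = (2*(-15))*3 = -30*3 = -90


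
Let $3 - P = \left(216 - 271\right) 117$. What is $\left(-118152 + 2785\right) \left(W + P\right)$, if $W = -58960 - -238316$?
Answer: $-21434496398$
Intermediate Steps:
$W = 179356$ ($W = -58960 + 238316 = 179356$)
$P = 6438$ ($P = 3 - \left(216 - 271\right) 117 = 3 - \left(-55\right) 117 = 3 - -6435 = 3 + 6435 = 6438$)
$\left(-118152 + 2785\right) \left(W + P\right) = \left(-118152 + 2785\right) \left(179356 + 6438\right) = \left(-115367\right) 185794 = -21434496398$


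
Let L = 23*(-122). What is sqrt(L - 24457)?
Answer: I*sqrt(27263) ≈ 165.12*I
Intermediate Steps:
L = -2806
sqrt(L - 24457) = sqrt(-2806 - 24457) = sqrt(-27263) = I*sqrt(27263)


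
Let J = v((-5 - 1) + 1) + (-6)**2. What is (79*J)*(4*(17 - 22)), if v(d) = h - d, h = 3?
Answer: -69520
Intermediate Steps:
v(d) = 3 - d
J = 44 (J = (3 - ((-5 - 1) + 1)) + (-6)**2 = (3 - (-6 + 1)) + 36 = (3 - 1*(-5)) + 36 = (3 + 5) + 36 = 8 + 36 = 44)
(79*J)*(4*(17 - 22)) = (79*44)*(4*(17 - 22)) = 3476*(4*(-5)) = 3476*(-20) = -69520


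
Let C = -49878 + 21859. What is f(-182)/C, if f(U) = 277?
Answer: -277/28019 ≈ -0.0098861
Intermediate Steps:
C = -28019
f(-182)/C = 277/(-28019) = 277*(-1/28019) = -277/28019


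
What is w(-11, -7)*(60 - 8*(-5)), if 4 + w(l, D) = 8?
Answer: 400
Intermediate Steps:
w(l, D) = 4 (w(l, D) = -4 + 8 = 4)
w(-11, -7)*(60 - 8*(-5)) = 4*(60 - 8*(-5)) = 4*(60 + 40) = 4*100 = 400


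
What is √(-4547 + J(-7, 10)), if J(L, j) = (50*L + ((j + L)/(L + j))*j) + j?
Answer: I*√4877 ≈ 69.836*I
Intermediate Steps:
J(L, j) = 2*j + 50*L (J(L, j) = (50*L + ((L + j)/(L + j))*j) + j = (50*L + 1*j) + j = (50*L + j) + j = (j + 50*L) + j = 2*j + 50*L)
√(-4547 + J(-7, 10)) = √(-4547 + (2*10 + 50*(-7))) = √(-4547 + (20 - 350)) = √(-4547 - 330) = √(-4877) = I*√4877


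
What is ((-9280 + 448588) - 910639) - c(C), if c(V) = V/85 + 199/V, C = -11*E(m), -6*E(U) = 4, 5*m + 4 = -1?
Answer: -2644319629/5610 ≈ -4.7136e+5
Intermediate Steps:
m = -1 (m = -4/5 + (1/5)*(-1) = -4/5 - 1/5 = -1)
E(U) = -2/3 (E(U) = -1/6*4 = -2/3)
C = 22/3 (C = -11*(-2/3) = 22/3 ≈ 7.3333)
c(V) = 199/V + V/85 (c(V) = V*(1/85) + 199/V = V/85 + 199/V = 199/V + V/85)
((-9280 + 448588) - 910639) - c(C) = ((-9280 + 448588) - 910639) - (199/(22/3) + (1/85)*(22/3)) = (439308 - 910639) - (199*(3/22) + 22/255) = -471331 - (597/22 + 22/255) = -471331 - 1*152719/5610 = -471331 - 152719/5610 = -2644319629/5610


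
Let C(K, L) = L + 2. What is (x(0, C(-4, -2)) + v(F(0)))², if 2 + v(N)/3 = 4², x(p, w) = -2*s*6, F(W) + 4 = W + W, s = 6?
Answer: 900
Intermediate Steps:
F(W) = -4 + 2*W (F(W) = -4 + (W + W) = -4 + 2*W)
C(K, L) = 2 + L
x(p, w) = -72 (x(p, w) = -2*6*6 = -12*6 = -72)
v(N) = 42 (v(N) = -6 + 3*4² = -6 + 3*16 = -6 + 48 = 42)
(x(0, C(-4, -2)) + v(F(0)))² = (-72 + 42)² = (-30)² = 900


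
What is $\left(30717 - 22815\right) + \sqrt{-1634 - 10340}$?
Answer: $7902 + i \sqrt{11974} \approx 7902.0 + 109.43 i$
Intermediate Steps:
$\left(30717 - 22815\right) + \sqrt{-1634 - 10340} = 7902 + \sqrt{-11974} = 7902 + i \sqrt{11974}$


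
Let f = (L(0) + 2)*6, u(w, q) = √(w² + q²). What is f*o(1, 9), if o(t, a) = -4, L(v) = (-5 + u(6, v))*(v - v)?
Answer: -48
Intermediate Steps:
u(w, q) = √(q² + w²)
L(v) = 0 (L(v) = (-5 + √(v² + 6²))*(v - v) = (-5 + √(v² + 36))*0 = (-5 + √(36 + v²))*0 = 0)
f = 12 (f = (0 + 2)*6 = 2*6 = 12)
f*o(1, 9) = 12*(-4) = -48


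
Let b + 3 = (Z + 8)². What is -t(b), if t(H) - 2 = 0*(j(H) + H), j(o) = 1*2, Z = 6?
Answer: -2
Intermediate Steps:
j(o) = 2
b = 193 (b = -3 + (6 + 8)² = -3 + 14² = -3 + 196 = 193)
t(H) = 2 (t(H) = 2 + 0*(2 + H) = 2 + 0 = 2)
-t(b) = -1*2 = -2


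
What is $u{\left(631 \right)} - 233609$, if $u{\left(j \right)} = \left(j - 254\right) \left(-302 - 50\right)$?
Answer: $-366313$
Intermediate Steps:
$u{\left(j \right)} = 89408 - 352 j$ ($u{\left(j \right)} = \left(-254 + j\right) \left(-352\right) = 89408 - 352 j$)
$u{\left(631 \right)} - 233609 = \left(89408 - 222112\right) - 233609 = -132704 - 233609 = -366313$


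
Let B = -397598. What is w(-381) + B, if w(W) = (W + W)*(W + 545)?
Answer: -522566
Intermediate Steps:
w(W) = 2*W*(545 + W) (w(W) = (2*W)*(545 + W) = 2*W*(545 + W))
w(-381) + B = 2*(-381)*(545 - 381) - 397598 = 2*(-381)*164 - 397598 = -124968 - 397598 = -522566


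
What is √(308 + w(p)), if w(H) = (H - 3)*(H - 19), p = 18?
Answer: √293 ≈ 17.117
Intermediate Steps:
w(H) = (-19 + H)*(-3 + H) (w(H) = (-3 + H)*(-19 + H) = (-19 + H)*(-3 + H))
√(308 + w(p)) = √(308 + (57 + 18² - 22*18)) = √(308 + (57 + 324 - 396)) = √(308 - 15) = √293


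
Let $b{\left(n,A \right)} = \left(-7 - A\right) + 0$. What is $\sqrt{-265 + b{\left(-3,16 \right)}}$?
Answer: $12 i \sqrt{2} \approx 16.971 i$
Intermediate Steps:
$b{\left(n,A \right)} = -7 - A$
$\sqrt{-265 + b{\left(-3,16 \right)}} = \sqrt{-265 - 23} = \sqrt{-288} = 12 i \sqrt{2}$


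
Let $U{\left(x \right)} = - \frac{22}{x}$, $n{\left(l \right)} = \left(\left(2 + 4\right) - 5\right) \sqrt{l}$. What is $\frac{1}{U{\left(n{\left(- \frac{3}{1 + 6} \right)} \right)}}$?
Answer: $- \frac{i \sqrt{21}}{154} \approx - 0.029757 i$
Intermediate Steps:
$n{\left(l \right)} = \sqrt{l}$ ($n{\left(l \right)} = \left(6 - 5\right) \sqrt{l} = 1 \sqrt{l} = \sqrt{l}$)
$\frac{1}{U{\left(n{\left(- \frac{3}{1 + 6} \right)} \right)}} = \frac{1}{\left(-22\right) \frac{1}{\sqrt{- \frac{3}{1 + 6}}}} = \frac{1}{\left(-22\right) \frac{1}{\sqrt{- \frac{3}{7}}}} = \frac{1}{\left(-22\right) \frac{1}{\frac{1}{7} i \sqrt{21}}} = \frac{1}{\left(-22\right) \left(- \frac{i \sqrt{21}}{3}\right)} = \frac{1}{\frac{22}{3} i \sqrt{21}} = - \frac{i \sqrt{21}}{154}$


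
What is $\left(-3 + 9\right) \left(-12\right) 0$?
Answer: $0$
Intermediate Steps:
$\left(-3 + 9\right) \left(-12\right) 0 = 6 \left(-12\right) 0 = \left(-72\right) 0 = 0$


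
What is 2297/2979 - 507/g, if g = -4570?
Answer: 12007643/13614030 ≈ 0.88200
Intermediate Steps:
2297/2979 - 507/g = 2297/2979 - 507/(-4570) = 2297*(1/2979) - 507*(-1/4570) = 2297/2979 + 507/4570 = 12007643/13614030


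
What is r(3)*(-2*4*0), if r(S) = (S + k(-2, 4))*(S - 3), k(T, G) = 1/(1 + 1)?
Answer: 0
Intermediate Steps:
k(T, G) = ½ (k(T, G) = 1/2 = ½)
r(S) = (½ + S)*(-3 + S) (r(S) = (S + ½)*(S - 3) = (½ + S)*(-3 + S))
r(3)*(-2*4*0) = (-3/2 + 3² - 5/2*3)*(-2*4*0) = (-3/2 + 9 - 15/2)*(-8*0) = 0*0 = 0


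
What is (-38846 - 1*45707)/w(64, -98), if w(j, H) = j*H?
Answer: 12079/896 ≈ 13.481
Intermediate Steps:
w(j, H) = H*j
(-38846 - 1*45707)/w(64, -98) = (-38846 - 1*45707)/((-98*64)) = (-38846 - 45707)/(-6272) = -84553*(-1/6272) = 12079/896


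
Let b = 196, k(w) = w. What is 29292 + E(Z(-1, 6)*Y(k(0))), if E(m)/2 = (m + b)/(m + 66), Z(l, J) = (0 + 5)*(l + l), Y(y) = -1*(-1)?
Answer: 410181/14 ≈ 29299.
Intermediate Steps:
Y(y) = 1
Z(l, J) = 10*l (Z(l, J) = 5*(2*l) = 10*l)
E(m) = 2*(196 + m)/(66 + m) (E(m) = 2*((m + 196)/(m + 66)) = 2*((196 + m)/(66 + m)) = 2*(196 + m)/(66 + m))
29292 + E(Z(-1, 6)*Y(k(0))) = 29292 + 2*(196 + (10*(-1))*1)/(66 + (10*(-1))*1) = 29292 + 2*(196 - 10*1)/(66 - 10*1) = 29292 + 2*(196 - 10)/(66 - 10) = 29292 + 2*186/56 = 29292 + 2*(1/56)*186 = 29292 + 93/14 = 410181/14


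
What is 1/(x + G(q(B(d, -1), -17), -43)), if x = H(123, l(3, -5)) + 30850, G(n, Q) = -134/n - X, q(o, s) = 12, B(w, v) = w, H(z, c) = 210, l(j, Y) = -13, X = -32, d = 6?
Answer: 6/186485 ≈ 3.2174e-5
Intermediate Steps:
G(n, Q) = 32 - 134/n (G(n, Q) = -134/n - 1*(-32) = -134/n + 32 = 32 - 134/n)
x = 31060 (x = 210 + 30850 = 31060)
1/(x + G(q(B(d, -1), -17), -43)) = 1/(31060 + (32 - 134/12)) = 1/(31060 + (32 - 134*1/12)) = 1/(31060 + (32 - 67/6)) = 1/(31060 + 125/6) = 1/(186485/6) = 6/186485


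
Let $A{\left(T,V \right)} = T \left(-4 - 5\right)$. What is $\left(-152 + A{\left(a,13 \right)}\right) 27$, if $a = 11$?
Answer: $-6777$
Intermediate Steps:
$A{\left(T,V \right)} = - 9 T$ ($A{\left(T,V \right)} = T \left(-9\right) = - 9 T$)
$\left(-152 + A{\left(a,13 \right)}\right) 27 = \left(-152 - 99\right) 27 = \left(-251\right) 27 = -6777$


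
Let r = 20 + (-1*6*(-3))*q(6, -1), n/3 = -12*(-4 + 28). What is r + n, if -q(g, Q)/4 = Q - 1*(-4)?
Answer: -1060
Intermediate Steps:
q(g, Q) = -16 - 4*Q (q(g, Q) = -4*(Q - 1*(-4)) = -4*(Q + 4) = -4*(4 + Q) = -16 - 4*Q)
n = -864 (n = 3*(-12*(-4 + 28)) = 3*(-12*24) = 3*(-288) = -864)
r = -196 (r = 20 + (-1*6*(-3))*(-16 - 4*(-1)) = 20 + (-6*(-3))*(-16 + 4) = 20 + 18*(-12) = 20 - 216 = -196)
r + n = -196 - 864 = -1060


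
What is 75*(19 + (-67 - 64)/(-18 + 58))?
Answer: 9435/8 ≈ 1179.4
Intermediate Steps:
75*(19 + (-67 - 64)/(-18 + 58)) = 75*(19 - 131/40) = 75*(629/40) = 9435/8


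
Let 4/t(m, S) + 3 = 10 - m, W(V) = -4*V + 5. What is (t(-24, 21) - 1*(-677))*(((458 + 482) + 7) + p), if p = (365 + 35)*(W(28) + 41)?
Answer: -534283923/31 ≈ -1.7235e+7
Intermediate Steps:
W(V) = 5 - 4*V
t(m, S) = 4/(7 - m) (t(m, S) = 4/(-3 + (10 - m)) = 4/(7 - m))
p = -26400 (p = (365 + 35)*((5 - 4*28) + 41) = 400*((5 - 112) + 41) = 400*(-107 + 41) = 400*(-66) = -26400)
(t(-24, 21) - 1*(-677))*(((458 + 482) + 7) + p) = (-4/(-7 - 24) - 1*(-677))*(((458 + 482) + 7) - 26400) = (-4/(-31) + 677)*((940 + 7) - 26400) = (-4*(-1/31) + 677)*(947 - 26400) = (4/31 + 677)*(-25453) = (20991/31)*(-25453) = -534283923/31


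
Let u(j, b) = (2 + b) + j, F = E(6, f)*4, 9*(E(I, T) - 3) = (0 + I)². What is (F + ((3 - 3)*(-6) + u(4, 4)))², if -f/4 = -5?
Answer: 1444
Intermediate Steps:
f = 20 (f = -4*(-5) = 20)
E(I, T) = 3 + I²/9 (E(I, T) = 3 + (0 + I)²/9 = 3 + I²/9)
F = 28 (F = (3 + (⅑)*6²)*4 = (3 + (⅑)*36)*4 = (3 + 4)*4 = 7*4 = 28)
u(j, b) = 2 + b + j
(F + ((3 - 3)*(-6) + u(4, 4)))² = (28 + ((3 - 3)*(-6) + (2 + 4 + 4)))² = (28 + (0*(-6) + 10))² = (28 + (0 + 10))² = (28 + 10)² = 38² = 1444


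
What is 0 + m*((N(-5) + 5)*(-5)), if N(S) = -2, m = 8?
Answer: -120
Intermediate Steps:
0 + m*((N(-5) + 5)*(-5)) = 0 + 8*((-2 + 5)*(-5)) = 0 + 8*(3*(-5)) = 0 + 8*(-15) = 0 - 120 = -120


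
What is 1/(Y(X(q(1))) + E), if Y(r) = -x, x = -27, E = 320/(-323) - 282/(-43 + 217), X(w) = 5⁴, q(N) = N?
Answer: 9367/228448 ≈ 0.041003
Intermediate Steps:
X(w) = 625
E = -24461/9367 (E = 320*(-1/323) - 282/174 = -320/323 - 282*1/174 = -320/323 - 47/29 = -24461/9367 ≈ -2.6114)
Y(r) = 27 (Y(r) = -1*(-27) = 27)
1/(Y(X(q(1))) + E) = 1/(27 - 24461/9367) = 1/(228448/9367) = 9367/228448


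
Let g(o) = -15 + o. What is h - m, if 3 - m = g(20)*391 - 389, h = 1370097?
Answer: 1371660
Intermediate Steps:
m = -1563 (m = 3 - ((-15 + 20)*391 - 389) = 3 - (5*391 - 389) = 3 - (1955 - 389) = 3 - 1*1566 = 3 - 1566 = -1563)
h - m = 1370097 - 1*(-1563) = 1370097 + 1563 = 1371660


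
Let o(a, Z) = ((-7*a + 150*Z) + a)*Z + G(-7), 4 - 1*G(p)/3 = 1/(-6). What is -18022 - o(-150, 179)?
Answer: -9970569/2 ≈ -4.9853e+6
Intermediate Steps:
G(p) = 25/2 (G(p) = 12 - 3/(-6) = 12 - 3*(-⅙) = 12 + ½ = 25/2)
o(a, Z) = 25/2 + Z*(-6*a + 150*Z) (o(a, Z) = ((-7*a + 150*Z) + a)*Z + 25/2 = (-6*a + 150*Z)*Z + 25/2 = Z*(-6*a + 150*Z) + 25/2 = 25/2 + Z*(-6*a + 150*Z))
-18022 - o(-150, 179) = -18022 - (25/2 + 150*179² - 6*179*(-150)) = -18022 - (25/2 + 150*32041 + 161100) = -18022 - (25/2 + 4806150 + 161100) = -18022 - 1*9934525/2 = -18022 - 9934525/2 = -9970569/2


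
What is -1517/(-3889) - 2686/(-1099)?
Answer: 12113037/4274011 ≈ 2.8341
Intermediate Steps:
-1517/(-3889) - 2686/(-1099) = -1517*(-1/3889) - 2686*(-1/1099) = 1517/3889 + 2686/1099 = 12113037/4274011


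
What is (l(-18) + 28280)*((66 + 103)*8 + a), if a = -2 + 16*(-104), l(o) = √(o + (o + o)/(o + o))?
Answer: -8879920 - 314*I*√17 ≈ -8.8799e+6 - 1294.7*I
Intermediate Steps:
l(o) = √(1 + o) (l(o) = √(o + (2*o)/((2*o))) = √(o + (2*o)*(1/(2*o))) = √(o + 1) = √(1 + o))
a = -1666 (a = -2 - 1664 = -1666)
(l(-18) + 28280)*((66 + 103)*8 + a) = (√(1 - 18) + 28280)*((66 + 103)*8 - 1666) = (√(-17) + 28280)*(169*8 - 1666) = (I*√17 + 28280)*(1352 - 1666) = (28280 + I*√17)*(-314) = -8879920 - 314*I*√17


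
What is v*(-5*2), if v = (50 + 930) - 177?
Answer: -8030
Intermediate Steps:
v = 803 (v = 980 - 177 = 803)
v*(-5*2) = 803*(-5*2) = 803*(-10) = -8030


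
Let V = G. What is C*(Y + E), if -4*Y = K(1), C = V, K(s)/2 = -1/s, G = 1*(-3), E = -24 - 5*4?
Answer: 261/2 ≈ 130.50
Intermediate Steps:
E = -44 (E = -24 - 20 = -44)
G = -3
V = -3
K(s) = -2/s (K(s) = 2*(-1/s) = -2/s)
C = -3
Y = ½ (Y = -(-1)/(2*1) = -(-1)/2 = -¼*(-2) = ½ ≈ 0.50000)
C*(Y + E) = -3*(½ - 44) = -3*(-87/2) = 261/2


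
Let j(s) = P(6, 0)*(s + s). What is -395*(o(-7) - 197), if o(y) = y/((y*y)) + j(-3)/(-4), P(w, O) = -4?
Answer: 561690/7 ≈ 80241.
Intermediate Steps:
j(s) = -8*s (j(s) = -4*(s + s) = -8*s)
o(y) = -6 + 1/y (o(y) = y/((y*y)) - 8*(-3)/(-4) = y/(y²) + 24*(-¼) = y/y² - 6 = 1/y - 6 = -6 + 1/y)
-395*(o(-7) - 197) = -395*((-6 + 1/(-7)) - 197) = -395*((-6 - ⅐) - 197) = -395*(-43/7 - 197) = -395*(-1422/7) = 561690/7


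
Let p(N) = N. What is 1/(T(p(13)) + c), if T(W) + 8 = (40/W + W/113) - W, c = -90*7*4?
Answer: -1469/3728040 ≈ -0.00039404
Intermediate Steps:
c = -2520 (c = -15*42*4 = -630*4 = -2520)
T(W) = -8 + 40/W - 112*W/113 (T(W) = -8 + ((40/W + W/113) - W) = -8 + (40/W - 112*W/113) = -8 + 40/W - 112*W/113)
1/(T(p(13)) + c) = 1/((-8 + 40/13 - 112/113*13) - 2520) = 1/((-8 + 40*(1/13) - 1456/113) - 2520) = 1/((-8 + 40/13 - 1456/113) - 2520) = 1/(-26160/1469 - 2520) = 1/(-3728040/1469) = -1469/3728040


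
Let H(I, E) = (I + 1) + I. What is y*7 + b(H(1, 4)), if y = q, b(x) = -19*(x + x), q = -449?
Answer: -3257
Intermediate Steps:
H(I, E) = 1 + 2*I (H(I, E) = (1 + I) + I = 1 + 2*I)
b(x) = -38*x
y = -449
y*7 + b(H(1, 4)) = -449*7 - 38*(1 + 2*1) = -3143 - 38*(1 + 2) = -3143 - 38*3 = -3143 - 114 = -3257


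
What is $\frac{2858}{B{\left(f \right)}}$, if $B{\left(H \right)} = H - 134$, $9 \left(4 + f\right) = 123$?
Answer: $- \frac{8574}{373} \approx -22.987$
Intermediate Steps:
$f = \frac{29}{3}$ ($f = -4 + \frac{1}{9} \cdot 123 = -4 + \frac{41}{3} = \frac{29}{3} \approx 9.6667$)
$B{\left(H \right)} = -134 + H$ ($B{\left(H \right)} = H - 134 = -134 + H$)
$\frac{2858}{B{\left(f \right)}} = \frac{2858}{-134 + \frac{29}{3}} = \frac{2858}{- \frac{373}{3}} = 2858 \left(- \frac{3}{373}\right) = - \frac{8574}{373}$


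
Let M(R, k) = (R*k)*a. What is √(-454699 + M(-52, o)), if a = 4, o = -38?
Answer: I*√446795 ≈ 668.43*I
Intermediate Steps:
M(R, k) = 4*R*k (M(R, k) = (R*k)*4 = 4*R*k)
√(-454699 + M(-52, o)) = √(-454699 + 4*(-52)*(-38)) = √(-454699 + 7904) = √(-446795) = I*√446795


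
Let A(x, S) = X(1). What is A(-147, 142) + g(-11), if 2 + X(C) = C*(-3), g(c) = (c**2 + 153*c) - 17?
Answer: -1584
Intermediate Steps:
g(c) = -17 + c**2 + 153*c
X(C) = -2 - 3*C (X(C) = -2 + C*(-3) = -2 - 3*C)
A(x, S) = -5 (A(x, S) = -2 - 3*1 = -2 - 3 = -5)
A(-147, 142) + g(-11) = -5 + (-17 + (-11)**2 + 153*(-11)) = -5 + (-17 + 121 - 1683) = -5 - 1579 = -1584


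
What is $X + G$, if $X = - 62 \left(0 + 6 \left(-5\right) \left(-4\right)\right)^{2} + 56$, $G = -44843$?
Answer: $-937587$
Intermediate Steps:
$X = -892744$ ($X = - 62 \left(0 - -120\right)^{2} + 56 = - 62 \left(0 + 120\right)^{2} + 56 = - 62 \cdot 120^{2} + 56 = \left(-62\right) 14400 + 56 = -892800 + 56 = -892744$)
$X + G = -892744 - 44843 = -937587$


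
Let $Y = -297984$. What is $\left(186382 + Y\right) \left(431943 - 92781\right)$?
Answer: $-37851157524$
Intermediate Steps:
$\left(186382 + Y\right) \left(431943 - 92781\right) = \left(186382 - 297984\right) \left(431943 - 92781\right) = \left(-111602\right) 339162 = -37851157524$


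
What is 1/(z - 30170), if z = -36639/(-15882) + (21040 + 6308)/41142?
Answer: -36300958/1095092028267 ≈ -3.3149e-5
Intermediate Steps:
z = 107874593/36300958 (z = -36639*(-1/15882) + 27348*(1/41142) = 12213/5294 + 4558/6857 = 107874593/36300958 ≈ 2.9717)
1/(z - 30170) = 1/(107874593/36300958 - 30170) = 1/(-1095092028267/36300958) = -36300958/1095092028267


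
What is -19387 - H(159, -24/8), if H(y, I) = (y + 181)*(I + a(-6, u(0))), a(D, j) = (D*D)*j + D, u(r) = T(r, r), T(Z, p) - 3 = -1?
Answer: -40807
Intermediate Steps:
T(Z, p) = 2 (T(Z, p) = 3 - 1 = 2)
u(r) = 2
a(D, j) = D + j*D² (a(D, j) = D²*j + D = j*D² + D = D + j*D²)
H(y, I) = (66 + I)*(181 + y) (H(y, I) = (y + 181)*(I - 6*(1 - 6*2)) = (181 + y)*(I - 6*(1 - 12)) = (181 + y)*(I - 6*(-11)) = (181 + y)*(I + 66) = (181 + y)*(66 + I) = (66 + I)*(181 + y))
-19387 - H(159, -24/8) = -19387 - (11946 + 66*159 + 181*(-24/8) - 24/8*159) = -19387 - (11946 + 10494 + 181*(-24*⅛) - 24*⅛*159) = -19387 - (11946 + 10494 + 181*(-3) - 3*159) = -19387 - (11946 + 10494 - 543 - 477) = -19387 - 1*21420 = -19387 - 21420 = -40807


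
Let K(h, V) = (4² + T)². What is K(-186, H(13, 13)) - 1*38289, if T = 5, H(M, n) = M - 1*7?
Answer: -37848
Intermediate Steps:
H(M, n) = -7 + M (H(M, n) = M - 7 = -7 + M)
K(h, V) = 441 (K(h, V) = (4² + 5)² = (16 + 5)² = 21² = 441)
K(-186, H(13, 13)) - 1*38289 = 441 - 1*38289 = 441 - 38289 = -37848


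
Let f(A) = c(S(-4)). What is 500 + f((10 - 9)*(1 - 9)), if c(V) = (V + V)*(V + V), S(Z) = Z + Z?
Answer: 756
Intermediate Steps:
S(Z) = 2*Z
c(V) = 4*V² (c(V) = (2*V)*(2*V) = 4*V²)
f(A) = 256 (f(A) = 4*(2*(-4))² = 4*(-8)² = 4*64 = 256)
500 + f((10 - 9)*(1 - 9)) = 500 + 256 = 756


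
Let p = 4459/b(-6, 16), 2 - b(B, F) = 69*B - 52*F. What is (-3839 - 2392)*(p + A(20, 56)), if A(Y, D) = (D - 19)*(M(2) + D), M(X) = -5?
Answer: -376965115/32 ≈ -1.1780e+7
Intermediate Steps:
b(B, F) = 2 - 69*B + 52*F (b(B, F) = 2 - (69*B - 52*F) = 2 - (-52*F + 69*B) = 2 + (-69*B + 52*F) = 2 - 69*B + 52*F)
A(Y, D) = (-19 + D)*(-5 + D) (A(Y, D) = (D - 19)*(-5 + D) = (-19 + D)*(-5 + D))
p = 343/96 (p = 4459/(2 - 69*(-6) + 52*16) = 4459/(2 + 414 + 832) = 4459/1248 = 4459*(1/1248) = 343/96 ≈ 3.5729)
(-3839 - 2392)*(p + A(20, 56)) = (-3839 - 2392)*(343/96 + (95 + 56**2 - 24*56)) = -6231*(343/96 + (95 + 3136 - 1344)) = -6231*(343/96 + 1887) = -6231*181495/96 = -376965115/32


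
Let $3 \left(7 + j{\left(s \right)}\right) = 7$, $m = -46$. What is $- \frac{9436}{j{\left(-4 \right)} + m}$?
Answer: $\frac{7077}{38} \approx 186.24$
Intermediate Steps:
$j{\left(s \right)} = - \frac{14}{3}$ ($j{\left(s \right)} = -7 + \frac{1}{3} \cdot 7 = -7 + \frac{7}{3} = - \frac{14}{3}$)
$- \frac{9436}{j{\left(-4 \right)} + m} = - \frac{9436}{- \frac{14}{3} - 46} = - \frac{9436}{- \frac{152}{3}} = \left(-9436\right) \left(- \frac{3}{152}\right) = \frac{7077}{38}$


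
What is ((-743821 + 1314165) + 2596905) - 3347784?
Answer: -180535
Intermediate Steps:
((-743821 + 1314165) + 2596905) - 3347784 = (570344 + 2596905) - 3347784 = 3167249 - 3347784 = -180535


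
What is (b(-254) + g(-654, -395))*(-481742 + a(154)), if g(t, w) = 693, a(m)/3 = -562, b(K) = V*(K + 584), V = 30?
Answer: -5120952804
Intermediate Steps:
b(K) = 17520 + 30*K (b(K) = 30*(K + 584) = 30*(584 + K) = 17520 + 30*K)
a(m) = -1686 (a(m) = 3*(-562) = -1686)
(b(-254) + g(-654, -395))*(-481742 + a(154)) = ((17520 + 30*(-254)) + 693)*(-481742 - 1686) = ((17520 - 7620) + 693)*(-483428) = (9900 + 693)*(-483428) = 10593*(-483428) = -5120952804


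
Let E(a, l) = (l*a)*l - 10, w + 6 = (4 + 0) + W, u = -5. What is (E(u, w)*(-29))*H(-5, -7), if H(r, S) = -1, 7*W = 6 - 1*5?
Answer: -38715/49 ≈ -790.10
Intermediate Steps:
W = 1/7 (W = (6 - 1*5)/7 = (6 - 5)/7 = (1/7)*1 = 1/7 ≈ 0.14286)
w = -13/7 (w = -6 + ((4 + 0) + 1/7) = -6 + (4 + 1/7) = -6 + 29/7 = -13/7 ≈ -1.8571)
E(a, l) = -10 + a*l**2 (E(a, l) = (a*l)*l - 10 = a*l**2 - 10 = -10 + a*l**2)
(E(u, w)*(-29))*H(-5, -7) = ((-10 - 5*(-13/7)**2)*(-29))*(-1) = ((-10 - 5*169/49)*(-29))*(-1) = ((-10 - 845/49)*(-29))*(-1) = -1335/49*(-29)*(-1) = (38715/49)*(-1) = -38715/49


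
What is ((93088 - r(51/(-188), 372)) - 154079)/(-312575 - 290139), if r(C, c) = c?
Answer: 61363/602714 ≈ 0.10181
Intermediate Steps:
((93088 - r(51/(-188), 372)) - 154079)/(-312575 - 290139) = ((93088 - 1*372) - 154079)/(-312575 - 290139) = ((93088 - 372) - 154079)/(-602714) = (92716 - 154079)*(-1/602714) = -61363*(-1/602714) = 61363/602714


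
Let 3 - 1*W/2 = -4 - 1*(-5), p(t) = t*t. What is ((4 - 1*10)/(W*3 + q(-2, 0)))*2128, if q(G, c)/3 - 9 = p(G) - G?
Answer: -224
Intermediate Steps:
p(t) = t**2
q(G, c) = 27 - 3*G + 3*G**2 (q(G, c) = 27 + 3*(G**2 - G) = 27 + (-3*G + 3*G**2) = 27 - 3*G + 3*G**2)
W = 4 (W = 6 - 2*(-4 - 1*(-5)) = 6 - 2*(-4 + 5) = 6 - 2*1 = 6 - 2 = 4)
((4 - 1*10)/(W*3 + q(-2, 0)))*2128 = ((4 - 1*10)/(4*3 + (27 - 3*(-2) + 3*(-2)**2)))*2128 = ((4 - 10)/(12 + (27 + 6 + 3*4)))*2128 = -6/(12 + (27 + 6 + 12))*2128 = -6/(12 + 45)*2128 = -6/57*2128 = -6*1/57*2128 = -2/19*2128 = -224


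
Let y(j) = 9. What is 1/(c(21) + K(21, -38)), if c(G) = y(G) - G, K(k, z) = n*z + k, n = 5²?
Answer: -1/941 ≈ -0.0010627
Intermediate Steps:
n = 25
K(k, z) = k + 25*z (K(k, z) = 25*z + k = k + 25*z)
c(G) = 9 - G
1/(c(21) + K(21, -38)) = 1/((9 - 1*21) + (21 + 25*(-38))) = 1/((9 - 21) + (21 - 950)) = 1/(-12 - 929) = 1/(-941) = -1/941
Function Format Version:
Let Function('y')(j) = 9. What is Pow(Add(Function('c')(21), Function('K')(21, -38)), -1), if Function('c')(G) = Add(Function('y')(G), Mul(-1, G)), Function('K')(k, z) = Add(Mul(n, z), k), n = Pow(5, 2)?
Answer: Rational(-1, 941) ≈ -0.0010627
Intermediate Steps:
n = 25
Function('K')(k, z) = Add(k, Mul(25, z)) (Function('K')(k, z) = Add(Mul(25, z), k) = Add(k, Mul(25, z)))
Function('c')(G) = Add(9, Mul(-1, G))
Pow(Add(Function('c')(21), Function('K')(21, -38)), -1) = Pow(Add(Add(9, Mul(-1, 21)), Add(21, Mul(25, -38))), -1) = Pow(Add(Add(9, -21), Add(21, -950)), -1) = Pow(Add(-12, -929), -1) = Pow(-941, -1) = Rational(-1, 941)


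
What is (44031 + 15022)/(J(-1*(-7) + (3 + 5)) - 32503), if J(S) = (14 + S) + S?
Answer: -59053/32459 ≈ -1.8193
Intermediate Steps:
J(S) = 14 + 2*S
(44031 + 15022)/(J(-1*(-7) + (3 + 5)) - 32503) = (44031 + 15022)/((14 + 2*(-1*(-7) + (3 + 5))) - 32503) = 59053/((14 + 2*(7 + 8)) - 32503) = 59053/((14 + 2*15) - 32503) = 59053/((14 + 30) - 32503) = 59053/(44 - 32503) = 59053/(-32459) = 59053*(-1/32459) = -59053/32459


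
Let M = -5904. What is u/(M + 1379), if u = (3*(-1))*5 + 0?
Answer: 3/905 ≈ 0.0033149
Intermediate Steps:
u = -15 (u = -3*5 + 0 = -15 + 0 = -15)
u/(M + 1379) = -15/(-5904 + 1379) = -15/(-4525) = -15*(-1/4525) = 3/905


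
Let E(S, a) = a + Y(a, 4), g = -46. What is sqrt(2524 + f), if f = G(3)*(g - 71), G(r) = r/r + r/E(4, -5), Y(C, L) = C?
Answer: sqrt(244210)/10 ≈ 49.418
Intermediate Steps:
E(S, a) = 2*a (E(S, a) = a + a = 2*a)
G(r) = 1 - r/10 (G(r) = r/r + r/((2*(-5))) = 1 + r/(-10) = 1 + r*(-1/10) = 1 - r/10)
f = -819/10 (f = (1 - 1/10*3)*(-46 - 71) = (1 - 3/10)*(-117) = (7/10)*(-117) = -819/10 ≈ -81.900)
sqrt(2524 + f) = sqrt(2524 - 819/10) = sqrt(24421/10) = sqrt(244210)/10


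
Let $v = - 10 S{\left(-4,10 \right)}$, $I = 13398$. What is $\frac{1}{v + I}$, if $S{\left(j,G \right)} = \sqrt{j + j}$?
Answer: $\frac{6699}{89753602} + \frac{5 i \sqrt{2}}{44876801} \approx 7.4638 \cdot 10^{-5} + 1.5757 \cdot 10^{-7} i$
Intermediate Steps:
$S{\left(j,G \right)} = \sqrt{2} \sqrt{j}$ ($S{\left(j,G \right)} = \sqrt{2 j} = \sqrt{2} \sqrt{j}$)
$v = - 20 i \sqrt{2}$ ($v = - 10 \sqrt{2} \sqrt{-4} = - 10 \sqrt{2} \cdot 2 i = - 10 \cdot 2 i \sqrt{2} = - 20 i \sqrt{2} \approx - 28.284 i$)
$\frac{1}{v + I} = \frac{1}{- 20 i \sqrt{2} + 13398} = \frac{1}{13398 - 20 i \sqrt{2}}$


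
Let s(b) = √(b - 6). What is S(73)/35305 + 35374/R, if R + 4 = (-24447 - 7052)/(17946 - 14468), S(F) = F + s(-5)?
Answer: -4343598090457/1603235355 + I*√11/35305 ≈ -2709.3 + 9.3942e-5*I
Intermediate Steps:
s(b) = √(-6 + b)
S(F) = F + I*√11 (S(F) = F + √(-6 - 5) = F + √(-11) = F + I*√11)
R = -45411/3478 (R = -4 + (-24447 - 7052)/(17946 - 14468) = -4 - 31499/3478 = -45411/3478 ≈ -13.057)
S(73)/35305 + 35374/R = (73 + I*√11)/35305 + 35374/(-45411/3478) = (73 + I*√11)*(1/35305) + 35374*(-3478/45411) = (73/35305 + I*√11/35305) - 123030772/45411 = -4343598090457/1603235355 + I*√11/35305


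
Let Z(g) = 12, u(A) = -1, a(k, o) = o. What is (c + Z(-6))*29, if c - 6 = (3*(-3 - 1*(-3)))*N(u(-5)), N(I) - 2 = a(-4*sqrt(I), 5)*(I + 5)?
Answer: 522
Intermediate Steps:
N(I) = 27 + 5*I (N(I) = 2 + 5*(I + 5) = 2 + 5*(5 + I) = 2 + (25 + 5*I) = 27 + 5*I)
c = 6 (c = 6 + (3*(-3 - 1*(-3)))*(27 + 5*(-1)) = 6 + (3*(-3 + 3))*(27 - 5) = 6 + (3*0)*22 = 6 + 0*22 = 6 + 0 = 6)
(c + Z(-6))*29 = (6 + 12)*29 = 18*29 = 522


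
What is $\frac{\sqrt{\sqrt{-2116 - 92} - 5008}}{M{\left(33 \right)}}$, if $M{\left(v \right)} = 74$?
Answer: $\frac{\sqrt{-1252 + i \sqrt{138}}}{37} \approx 0.0044864 + 0.95632 i$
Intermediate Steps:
$\frac{\sqrt{\sqrt{-2116 - 92} - 5008}}{M{\left(33 \right)}} = \frac{\sqrt{\sqrt{-2116 - 92} - 5008}}{74} = \sqrt{\sqrt{-2208} - 5008} \cdot \frac{1}{74} = \sqrt{4 i \sqrt{138} - 5008} \cdot \frac{1}{74} = \sqrt{-5008 + 4 i \sqrt{138}} \cdot \frac{1}{74} = \frac{\sqrt{-5008 + 4 i \sqrt{138}}}{74}$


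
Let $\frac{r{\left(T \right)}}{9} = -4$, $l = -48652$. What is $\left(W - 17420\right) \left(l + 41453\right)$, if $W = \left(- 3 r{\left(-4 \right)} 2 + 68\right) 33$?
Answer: $57937552$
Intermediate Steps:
$r{\left(T \right)} = -36$ ($r{\left(T \right)} = 9 \left(-4\right) = -36$)
$W = 9372$ ($W = \left(\left(-3\right) \left(-36\right) 2 + 68\right) 33 = \left(108 \cdot 2 + 68\right) 33 = \left(216 + 68\right) 33 = 284 \cdot 33 = 9372$)
$\left(W - 17420\right) \left(l + 41453\right) = \left(9372 - 17420\right) \left(-48652 + 41453\right) = \left(-8048\right) \left(-7199\right) = 57937552$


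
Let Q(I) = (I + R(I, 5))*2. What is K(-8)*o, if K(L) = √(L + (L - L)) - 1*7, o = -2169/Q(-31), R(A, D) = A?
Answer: -15183/124 + 2169*I*√2/62 ≈ -122.44 + 49.475*I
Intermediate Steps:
Q(I) = 4*I (Q(I) = (I + I)*2 = (2*I)*2 = 4*I)
o = 2169/124 (o = -2169/(4*(-31)) = -2169/(-124) = -2169*(-1/124) = 2169/124 ≈ 17.492)
K(L) = -7 + √L (K(L) = √(L + 0) - 7 = √L - 7 = -7 + √L)
K(-8)*o = (-7 + √(-8))*(2169/124) = (-7 + 2*I*√2)*(2169/124) = -15183/124 + 2169*I*√2/62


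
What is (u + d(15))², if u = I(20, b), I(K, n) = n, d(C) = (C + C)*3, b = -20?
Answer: 4900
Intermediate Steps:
d(C) = 6*C (d(C) = (2*C)*3 = 6*C)
u = -20
(u + d(15))² = (-20 + 6*15)² = (-20 + 90)² = 70² = 4900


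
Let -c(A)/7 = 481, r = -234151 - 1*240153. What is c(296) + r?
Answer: -477671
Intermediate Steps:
r = -474304 (r = -234151 - 240153 = -474304)
c(A) = -3367 (c(A) = -7*481 = -3367)
c(296) + r = -3367 - 474304 = -477671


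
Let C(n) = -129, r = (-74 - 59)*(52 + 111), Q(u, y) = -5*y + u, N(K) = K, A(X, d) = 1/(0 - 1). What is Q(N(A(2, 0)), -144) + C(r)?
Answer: 590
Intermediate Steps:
A(X, d) = -1 (A(X, d) = 1/(-1) = -1)
Q(u, y) = u - 5*y
r = -21679 (r = -133*163 = -21679)
Q(N(A(2, 0)), -144) + C(r) = (-1 - 5*(-144)) - 129 = (-1 + 720) - 129 = 719 - 129 = 590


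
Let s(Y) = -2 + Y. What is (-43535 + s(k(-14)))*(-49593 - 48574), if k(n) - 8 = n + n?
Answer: 4275860019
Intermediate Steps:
k(n) = 8 + 2*n (k(n) = 8 + (n + n) = 8 + 2*n)
(-43535 + s(k(-14)))*(-49593 - 48574) = (-43535 + (-2 + (8 + 2*(-14))))*(-49593 - 48574) = (-43535 + (-2 + (8 - 28)))*(-98167) = (-43535 + (-2 - 20))*(-98167) = (-43535 - 22)*(-98167) = -43557*(-98167) = 4275860019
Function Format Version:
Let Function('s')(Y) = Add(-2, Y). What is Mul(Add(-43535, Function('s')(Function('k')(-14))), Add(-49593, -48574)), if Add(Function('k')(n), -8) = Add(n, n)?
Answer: 4275860019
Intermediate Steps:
Function('k')(n) = Add(8, Mul(2, n)) (Function('k')(n) = Add(8, Add(n, n)) = Add(8, Mul(2, n)))
Mul(Add(-43535, Function('s')(Function('k')(-14))), Add(-49593, -48574)) = Mul(Add(-43535, Add(-2, Add(8, Mul(2, -14)))), Add(-49593, -48574)) = Mul(Add(-43535, Add(-2, Add(8, -28))), -98167) = Mul(Add(-43535, Add(-2, -20)), -98167) = Mul(Add(-43535, -22), -98167) = Mul(-43557, -98167) = 4275860019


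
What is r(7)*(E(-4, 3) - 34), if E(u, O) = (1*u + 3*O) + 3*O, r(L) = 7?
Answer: -140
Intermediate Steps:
E(u, O) = u + 6*O (E(u, O) = (u + 3*O) + 3*O = u + 6*O)
r(7)*(E(-4, 3) - 34) = 7*((-4 + 6*3) - 34) = 7*((-4 + 18) - 34) = 7*(14 - 34) = 7*(-20) = -140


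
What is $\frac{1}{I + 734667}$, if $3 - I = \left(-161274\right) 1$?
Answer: $\frac{1}{895944} \approx 1.1161 \cdot 10^{-6}$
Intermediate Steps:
$I = 161277$ ($I = 3 - \left(-161274\right) 1 = 3 - -161274 = 3 + 161274 = 161277$)
$\frac{1}{I + 734667} = \frac{1}{161277 + 734667} = \frac{1}{895944}$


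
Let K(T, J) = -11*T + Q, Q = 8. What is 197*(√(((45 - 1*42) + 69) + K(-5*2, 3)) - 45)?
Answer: -8865 + 197*√190 ≈ -6149.5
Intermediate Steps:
K(T, J) = 8 - 11*T (K(T, J) = -11*T + 8 = 8 - 11*T)
197*(√(((45 - 1*42) + 69) + K(-5*2, 3)) - 45) = 197*(√(((45 - 1*42) + 69) + (8 - (-55)*2)) - 45) = 197*(√(((45 - 42) + 69) + (8 - 11*(-10))) - 45) = 197*(√((3 + 69) + (8 + 110)) - 45) = 197*(√(72 + 118) - 45) = 197*(√190 - 45) = 197*(-45 + √190) = -8865 + 197*√190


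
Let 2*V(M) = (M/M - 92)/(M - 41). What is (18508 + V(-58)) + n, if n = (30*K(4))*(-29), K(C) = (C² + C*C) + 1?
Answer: -2019905/198 ≈ -10202.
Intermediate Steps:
V(M) = -91/(2*(-41 + M)) (V(M) = ((M/M - 92)/(M - 41))/2 = ((1 - 92)/(-41 + M))/2 = (-91/(-41 + M))/2 = -91/(2*(-41 + M)))
K(C) = 1 + 2*C² (K(C) = (C² + C²) + 1 = 2*C² + 1 = 1 + 2*C²)
n = -28710 (n = (30*(1 + 2*4²))*(-29) = (30*(1 + 2*16))*(-29) = (30*(1 + 32))*(-29) = (30*33)*(-29) = 990*(-29) = -28710)
(18508 + V(-58)) + n = (18508 - 91/(-82 + 2*(-58))) - 28710 = (18508 - 91/(-82 - 116)) - 28710 = (18508 - 91/(-198)) - 28710 = (18508 - 91*(-1/198)) - 28710 = (18508 + 91/198) - 28710 = 3664675/198 - 28710 = -2019905/198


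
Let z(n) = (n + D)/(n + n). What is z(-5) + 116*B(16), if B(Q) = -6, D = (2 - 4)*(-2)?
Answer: -6959/10 ≈ -695.90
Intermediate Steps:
D = 4 (D = -2*(-2) = 4)
z(n) = (4 + n)/(2*n) (z(n) = (n + 4)/(n + n) = (4 + n)/((2*n)) = (4 + n)*(1/(2*n)) = (4 + n)/(2*n))
z(-5) + 116*B(16) = (½)*(4 - 5)/(-5) + 116*(-6) = (½)*(-⅕)*(-1) - 696 = ⅒ - 696 = -6959/10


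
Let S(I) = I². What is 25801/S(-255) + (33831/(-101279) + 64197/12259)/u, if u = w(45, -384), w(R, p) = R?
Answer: 40829808058691/80733691446525 ≈ 0.50573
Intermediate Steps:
u = 45
25801/S(-255) + (33831/(-101279) + 64197/12259)/u = 25801/((-255)²) + (33831/(-101279) + 64197/12259)/45 = 25801/65025 + (33831*(-1/101279) + 64197*(1/12259))*(1/45) = 25801*(1/65025) + (-33831/101279 + 64197/12259)*(1/45) = 25801/65025 + (6087073734/1241579261)*(1/45) = 25801/65025 + 676341526/6207896305 = 40829808058691/80733691446525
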